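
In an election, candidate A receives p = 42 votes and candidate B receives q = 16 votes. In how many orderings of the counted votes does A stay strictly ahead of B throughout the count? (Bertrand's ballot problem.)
Strict-lead orderings = 35844219876465

Total orderings of the 58 votes with 42 for A: C(58, 42) = 79960182801345. By the Bertrand ballot formula (Cycle Lemma / reflection principle), the number of orderings in which A is strictly ahead of B throughout is (p − q)/(p + q) · C(p + q, p) = (42 − 16)/(42 + 16) · 79960182801345 = 35844219876465.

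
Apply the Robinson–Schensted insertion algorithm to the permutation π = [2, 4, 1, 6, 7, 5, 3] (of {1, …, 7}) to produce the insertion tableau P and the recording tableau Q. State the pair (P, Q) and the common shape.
P = [1, 3, 5, 7] / [2, 4] / [6];  Q = [1, 2, 4, 5] / [3, 6] / [7];  common shape = (4, 2, 1)

Row-insert the values π_1, π_2, … into P one at a time, bumping the leftmost entry strictly greater than the inserted value down to the next row. The recording tableau Q records, in position (i, j), the step at which that cell was added to P.
  Insert 2 (step 1): P = [2];  Q = [1]
  Insert 4 (step 2): P = [2, 4];  Q = [1, 2]
  Insert 1 (step 3): P = [1, 4] / [2];  Q = [1, 2] / [3]
  Insert 6 (step 4): P = [1, 4, 6] / [2];  Q = [1, 2, 4] / [3]
  Insert 7 (step 5): P = [1, 4, 6, 7] / [2];  Q = [1, 2, 4, 5] / [3]
  Insert 5 (step 6): P = [1, 4, 5, 7] / [2, 6];  Q = [1, 2, 4, 5] / [3, 6]
  Insert 3 (step 7): P = [1, 3, 5, 7] / [2, 4] / [6];  Q = [1, 2, 4, 5] / [3, 6] / [7]
Final shape: (4, 2, 1).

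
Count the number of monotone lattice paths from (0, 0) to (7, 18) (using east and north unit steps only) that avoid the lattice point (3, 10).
Number of paths = 339130

Total paths from (0, 0) to (7, 18): C(25, 7) = 480700. Paths through (3, 10): (paths (0, 0) → (3, 10)) × (paths (3, 10) → (7, 18)) = C(13, 3) · C(12, 4) = 286 · 495 = 141570. Avoidance count = 480700 − 141570 = 339130.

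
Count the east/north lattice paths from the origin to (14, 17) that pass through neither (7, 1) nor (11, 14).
Number of paths = 174454069

Inclusion–exclusion. Total paths: C(31, 14) = 265182525. Through P₁: C(8, 7)·C(23, 7) = 1961256. Through P₂: C(25, 11)·C(6, 3) = 89148000. Since P₁ is strictly southwest of P₂, a monotone path through both must visit P₁ then P₂; paths through both = C(8, 7)·C(17, 4)·C(6, 3) = 380800. Avoid both = 265182525 − 1961256 − 89148000 + 380800 = 174454069.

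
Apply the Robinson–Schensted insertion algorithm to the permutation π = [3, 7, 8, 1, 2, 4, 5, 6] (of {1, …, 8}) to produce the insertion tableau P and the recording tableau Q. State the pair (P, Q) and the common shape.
P = [1, 2, 4, 5, 6] / [3, 7, 8];  Q = [1, 2, 3, 7, 8] / [4, 5, 6];  common shape = (5, 3)

Row-insert the values π_1, π_2, … into P one at a time, bumping the leftmost entry strictly greater than the inserted value down to the next row. The recording tableau Q records, in position (i, j), the step at which that cell was added to P.
  Insert 3 (step 1): P = [3];  Q = [1]
  Insert 7 (step 2): P = [3, 7];  Q = [1, 2]
  Insert 8 (step 3): P = [3, 7, 8];  Q = [1, 2, 3]
  Insert 1 (step 4): P = [1, 7, 8] / [3];  Q = [1, 2, 3] / [4]
  Insert 2 (step 5): P = [1, 2, 8] / [3, 7];  Q = [1, 2, 3] / [4, 5]
  Insert 4 (step 6): P = [1, 2, 4] / [3, 7, 8];  Q = [1, 2, 3] / [4, 5, 6]
  Insert 5 (step 7): P = [1, 2, 4, 5] / [3, 7, 8];  Q = [1, 2, 3, 7] / [4, 5, 6]
  Insert 6 (step 8): P = [1, 2, 4, 5, 6] / [3, 7, 8];  Q = [1, 2, 3, 7, 8] / [4, 5, 6]
Final shape: (5, 3).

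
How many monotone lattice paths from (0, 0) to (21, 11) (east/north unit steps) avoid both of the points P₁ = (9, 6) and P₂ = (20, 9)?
Number of paths = 73473985

Inclusion–exclusion. Total paths: C(32, 21) = 129024480. Through P₁: C(15, 9)·C(17, 12) = 30970940. Through P₂: C(29, 20)·C(3, 1) = 30045015. Since P₁ is strictly southwest of P₂, a monotone path through both must visit P₁ then P₂; paths through both = C(15, 9)·C(14, 11)·C(3, 1) = 5465460. Avoid both = 129024480 − 30970940 − 30045015 + 5465460 = 73473985.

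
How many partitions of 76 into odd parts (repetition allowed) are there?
p_odd(76) = 53250

Enumerate partitions using only odd parts via the recurrence o(n, m) = o(n, m−2) + o(n−m, m) over odd m, starting from the largest odd part ≤ n. This gives p_odd(76) = 53250. (Euler's theorem: equals the count of distinct-part partitions.)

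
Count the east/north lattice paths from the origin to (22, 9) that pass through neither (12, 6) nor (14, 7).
Number of paths = 12124311

Inclusion–exclusion. Total paths: C(31, 22) = 20160075. Through P₁: C(18, 12)·C(13, 10) = 5309304. Through P₂: C(21, 14)·C(10, 8) = 5232600. Since P₁ is strictly southwest of P₂, a monotone path through both must visit P₁ then P₂; paths through both = C(18, 12)·C(3, 2)·C(10, 8) = 2506140. Avoid both = 20160075 − 5309304 − 5232600 + 2506140 = 12124311.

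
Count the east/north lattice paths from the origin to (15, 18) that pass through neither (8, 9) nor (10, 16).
Number of paths = 665883845

Inclusion–exclusion. Total paths: C(33, 15) = 1037158320. Through P₁: C(17, 8)·C(16, 7) = 278106400. Through P₂: C(26, 10)·C(7, 5) = 111546435. Since P₁ is strictly southwest of P₂, a monotone path through both must visit P₁ then P₂; paths through both = C(17, 8)·C(9, 2)·C(7, 5) = 18378360. Avoid both = 1037158320 − 278106400 − 111546435 + 18378360 = 665883845.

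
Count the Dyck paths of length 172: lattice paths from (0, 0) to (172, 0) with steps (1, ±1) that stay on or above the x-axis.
C_86 = 4180080073556524734514695828170907458428751314320

These Dyck paths are counted by the Catalan number C_n = (1/(n + 1)) · C(2n, n). For n = 86: C_86 = (1/87) · C(172, 86) = 363666966399417651902778537050868948883301364345840/87 = 4180080073556524734514695828170907458428751314320.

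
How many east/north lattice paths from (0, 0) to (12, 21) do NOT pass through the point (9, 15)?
Number of paths = 244986984

Total paths from (0, 0) to (12, 21): C(33, 12) = 354817320. Paths through (9, 15): (paths (0, 0) → (9, 15)) × (paths (9, 15) → (12, 21)) = C(24, 9) · C(9, 3) = 1307504 · 84 = 109830336. Avoidance count = 354817320 − 109830336 = 244986984.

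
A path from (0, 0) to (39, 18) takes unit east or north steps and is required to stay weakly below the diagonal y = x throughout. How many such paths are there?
Number of paths = 170679037933635

By the reflection principle (André's argument), the number of monotone paths to (39, 18) with n ≤ m that never go above y = x is C(57, 39) − C(57, 40) = 310325523515700 − 139646485582065 = 170679037933635.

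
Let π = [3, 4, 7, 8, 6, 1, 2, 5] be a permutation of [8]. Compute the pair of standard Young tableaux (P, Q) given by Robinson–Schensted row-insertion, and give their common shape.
P = [1, 2, 5, 8] / [3, 4, 6] / [7];  Q = [1, 2, 3, 4] / [5, 7, 8] / [6];  common shape = (4, 3, 1)

Row-insert the values π_1, π_2, … into P one at a time, bumping the leftmost entry strictly greater than the inserted value down to the next row. The recording tableau Q records, in position (i, j), the step at which that cell was added to P.
  Insert 3 (step 1): P = [3];  Q = [1]
  Insert 4 (step 2): P = [3, 4];  Q = [1, 2]
  Insert 7 (step 3): P = [3, 4, 7];  Q = [1, 2, 3]
  Insert 8 (step 4): P = [3, 4, 7, 8];  Q = [1, 2, 3, 4]
  Insert 6 (step 5): P = [3, 4, 6, 8] / [7];  Q = [1, 2, 3, 4] / [5]
  Insert 1 (step 6): P = [1, 4, 6, 8] / [3] / [7];  Q = [1, 2, 3, 4] / [5] / [6]
  Insert 2 (step 7): P = [1, 2, 6, 8] / [3, 4] / [7];  Q = [1, 2, 3, 4] / [5, 7] / [6]
  Insert 5 (step 8): P = [1, 2, 5, 8] / [3, 4, 6] / [7];  Q = [1, 2, 3, 4] / [5, 7, 8] / [6]
Final shape: (4, 3, 1).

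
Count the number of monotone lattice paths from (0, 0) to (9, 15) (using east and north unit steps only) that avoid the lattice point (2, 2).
Number of paths = 842384

Total paths from (0, 0) to (9, 15): C(24, 9) = 1307504. Paths through (2, 2): (paths (0, 0) → (2, 2)) × (paths (2, 2) → (9, 15)) = C(4, 2) · C(20, 7) = 6 · 77520 = 465120. Avoidance count = 1307504 − 465120 = 842384.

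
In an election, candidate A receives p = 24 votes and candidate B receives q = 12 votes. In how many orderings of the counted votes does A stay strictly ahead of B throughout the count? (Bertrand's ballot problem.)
Strict-lead orderings = 417225900

Total orderings of the 36 votes with 24 for A: C(36, 24) = 1251677700. By the Bertrand ballot formula (Cycle Lemma / reflection principle), the number of orderings in which A is strictly ahead of B throughout is (p − q)/(p + q) · C(p + q, p) = (24 − 12)/(24 + 12) · 1251677700 = 417225900.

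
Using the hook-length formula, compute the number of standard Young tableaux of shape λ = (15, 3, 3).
# SYT of shape (15, 3, 3) = 181545

Hook-length formula: f^λ = n! / Π hook(c), product over all cells c of the Young diagram. For λ = (15, 3, 3), n = 21 boxes. Hook lengths by row (left-to-right, top-to-bottom): [17, 16, 15, 12, 11, 10, 9, 8, 7, 6, 5, 4, 3, 2, 1]; [4, 3, 2]; [3, 2, 1]. Product of hooks = 281423020032000. So f^λ = 21! / 281423020032000 = 51090942171709440000 / 281423020032000 = 181545.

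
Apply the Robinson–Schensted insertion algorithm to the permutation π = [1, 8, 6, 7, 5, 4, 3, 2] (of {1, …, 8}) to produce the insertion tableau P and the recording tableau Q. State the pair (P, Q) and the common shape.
P = [1, 2, 7] / [3] / [4] / [5] / [6] / [8];  Q = [1, 2, 4] / [3] / [5] / [6] / [7] / [8];  common shape = (3, 1, 1, 1, 1, 1)

Row-insert the values π_1, π_2, … into P one at a time, bumping the leftmost entry strictly greater than the inserted value down to the next row. The recording tableau Q records, in position (i, j), the step at which that cell was added to P.
  Insert 1 (step 1): P = [1];  Q = [1]
  Insert 8 (step 2): P = [1, 8];  Q = [1, 2]
  Insert 6 (step 3): P = [1, 6] / [8];  Q = [1, 2] / [3]
  Insert 7 (step 4): P = [1, 6, 7] / [8];  Q = [1, 2, 4] / [3]
  Insert 5 (step 5): P = [1, 5, 7] / [6] / [8];  Q = [1, 2, 4] / [3] / [5]
  Insert 4 (step 6): P = [1, 4, 7] / [5] / [6] / [8];  Q = [1, 2, 4] / [3] / [5] / [6]
  Insert 3 (step 7): P = [1, 3, 7] / [4] / [5] / [6] / [8];  Q = [1, 2, 4] / [3] / [5] / [6] / [7]
  Insert 2 (step 8): P = [1, 2, 7] / [3] / [4] / [5] / [6] / [8];  Q = [1, 2, 4] / [3] / [5] / [6] / [7] / [8]
Final shape: (3, 1, 1, 1, 1, 1).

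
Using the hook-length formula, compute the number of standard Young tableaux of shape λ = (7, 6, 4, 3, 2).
# SYT of shape (7, 6, 4, 3, 2) = 2376424050

Hook-length formula: f^λ = n! / Π hook(c), product over all cells c of the Young diagram. For λ = (7, 6, 4, 3, 2), n = 22 boxes. Hook lengths by row (left-to-right, top-to-bottom): [11, 10, 8, 6, 4, 3, 1]; [9, 8, 6, 4, 2, 1]; [6, 5, 3, 1]; [4, 3, 1]; [2, 1]. Product of hooks = 472979865600. So f^λ = 22! / 472979865600 = 1124000727777607680000 / 472979865600 = 2376424050.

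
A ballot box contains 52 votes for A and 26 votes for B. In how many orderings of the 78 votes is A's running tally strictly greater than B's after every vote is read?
Strict-lead orderings = 116043807643289338428

Total orderings of the 78 votes with 52 for A: C(78, 52) = 348131422929868015284. By the Bertrand ballot formula (Cycle Lemma / reflection principle), the number of orderings in which A is strictly ahead of B throughout is (p − q)/(p + q) · C(p + q, p) = (52 − 26)/(52 + 26) · 348131422929868015284 = 116043807643289338428.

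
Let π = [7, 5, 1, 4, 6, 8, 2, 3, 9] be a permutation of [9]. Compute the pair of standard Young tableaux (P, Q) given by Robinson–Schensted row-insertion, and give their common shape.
P = [1, 2, 3, 8, 9] / [4, 6] / [5] / [7];  Q = [1, 4, 5, 6, 9] / [2, 8] / [3] / [7];  common shape = (5, 2, 1, 1)

Row-insert the values π_1, π_2, … into P one at a time, bumping the leftmost entry strictly greater than the inserted value down to the next row. The recording tableau Q records, in position (i, j), the step at which that cell was added to P.
  Insert 7 (step 1): P = [7];  Q = [1]
  Insert 5 (step 2): P = [5] / [7];  Q = [1] / [2]
  Insert 1 (step 3): P = [1] / [5] / [7];  Q = [1] / [2] / [3]
  Insert 4 (step 4): P = [1, 4] / [5] / [7];  Q = [1, 4] / [2] / [3]
  Insert 6 (step 5): P = [1, 4, 6] / [5] / [7];  Q = [1, 4, 5] / [2] / [3]
  Insert 8 (step 6): P = [1, 4, 6, 8] / [5] / [7];  Q = [1, 4, 5, 6] / [2] / [3]
  Insert 2 (step 7): P = [1, 2, 6, 8] / [4] / [5] / [7];  Q = [1, 4, 5, 6] / [2] / [3] / [7]
  Insert 3 (step 8): P = [1, 2, 3, 8] / [4, 6] / [5] / [7];  Q = [1, 4, 5, 6] / [2, 8] / [3] / [7]
  Insert 9 (step 9): P = [1, 2, 3, 8, 9] / [4, 6] / [5] / [7];  Q = [1, 4, 5, 6, 9] / [2, 8] / [3] / [7]
Final shape: (5, 2, 1, 1).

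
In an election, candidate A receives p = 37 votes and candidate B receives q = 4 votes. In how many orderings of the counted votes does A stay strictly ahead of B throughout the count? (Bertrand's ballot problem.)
Strict-lead orderings = 81510

Total orderings of the 41 votes with 37 for A: C(41, 37) = 101270. By the Bertrand ballot formula (Cycle Lemma / reflection principle), the number of orderings in which A is strictly ahead of B throughout is (p − q)/(p + q) · C(p + q, p) = (37 − 4)/(37 + 4) · 101270 = 81510.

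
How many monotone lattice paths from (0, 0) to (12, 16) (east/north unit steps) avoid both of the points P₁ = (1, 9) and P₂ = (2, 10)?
Number of paths = 29735147

Inclusion–exclusion. Total paths: C(28, 12) = 30421755. Through P₁: C(10, 1)·C(18, 11) = 318240. Through P₂: C(12, 2)·C(16, 10) = 528528. Since P₁ is strictly southwest of P₂, a monotone path through both must visit P₁ then P₂; paths through both = C(10, 1)·C(2, 1)·C(16, 10) = 160160. Avoid both = 30421755 − 318240 − 528528 + 160160 = 29735147.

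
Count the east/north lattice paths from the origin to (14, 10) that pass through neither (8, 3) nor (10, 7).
Number of paths = 1084061

Inclusion–exclusion. Total paths: C(24, 14) = 1961256. Through P₁: C(11, 8)·C(13, 6) = 283140. Through P₂: C(17, 10)·C(7, 4) = 680680. Since P₁ is strictly southwest of P₂, a monotone path through both must visit P₁ then P₂; paths through both = C(11, 8)·C(6, 2)·C(7, 4) = 86625. Avoid both = 1961256 − 283140 − 680680 + 86625 = 1084061.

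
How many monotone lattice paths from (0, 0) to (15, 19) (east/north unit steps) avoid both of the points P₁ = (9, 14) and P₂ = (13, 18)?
Number of paths = 1031276415

Inclusion–exclusion. Total paths: C(34, 15) = 1855967520. Through P₁: C(23, 9)·C(11, 6) = 377541780. Through P₂: C(31, 13)·C(3, 2) = 618759225. Since P₁ is strictly southwest of P₂, a monotone path through both must visit P₁ then P₂; paths through both = C(23, 9)·C(8, 4)·C(3, 2) = 171609900. Avoid both = 1855967520 − 377541780 − 618759225 + 171609900 = 1031276415.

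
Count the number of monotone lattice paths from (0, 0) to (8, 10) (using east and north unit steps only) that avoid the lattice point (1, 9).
Number of paths = 43678

Total paths from (0, 0) to (8, 10): C(18, 8) = 43758. Paths through (1, 9): (paths (0, 0) → (1, 9)) × (paths (1, 9) → (8, 10)) = C(10, 1) · C(8, 7) = 10 · 8 = 80. Avoidance count = 43758 − 80 = 43678.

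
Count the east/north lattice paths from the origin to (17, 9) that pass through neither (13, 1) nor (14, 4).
Number of paths = 2949396

Inclusion–exclusion. Total paths: C(26, 17) = 3124550. Through P₁: C(14, 13)·C(12, 4) = 6930. Through P₂: C(18, 14)·C(8, 3) = 171360. Since P₁ is strictly southwest of P₂, a monotone path through both must visit P₁ then P₂; paths through both = C(14, 13)·C(4, 1)·C(8, 3) = 3136. Avoid both = 3124550 − 6930 − 171360 + 3136 = 2949396.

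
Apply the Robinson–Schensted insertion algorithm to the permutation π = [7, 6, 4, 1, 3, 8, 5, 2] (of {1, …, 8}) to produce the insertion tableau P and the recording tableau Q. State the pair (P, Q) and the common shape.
P = [1, 2, 5] / [3, 8] / [4] / [6] / [7];  Q = [1, 5, 6] / [2, 7] / [3] / [4] / [8];  common shape = (3, 2, 1, 1, 1)

Row-insert the values π_1, π_2, … into P one at a time, bumping the leftmost entry strictly greater than the inserted value down to the next row. The recording tableau Q records, in position (i, j), the step at which that cell was added to P.
  Insert 7 (step 1): P = [7];  Q = [1]
  Insert 6 (step 2): P = [6] / [7];  Q = [1] / [2]
  Insert 4 (step 3): P = [4] / [6] / [7];  Q = [1] / [2] / [3]
  Insert 1 (step 4): P = [1] / [4] / [6] / [7];  Q = [1] / [2] / [3] / [4]
  Insert 3 (step 5): P = [1, 3] / [4] / [6] / [7];  Q = [1, 5] / [2] / [3] / [4]
  Insert 8 (step 6): P = [1, 3, 8] / [4] / [6] / [7];  Q = [1, 5, 6] / [2] / [3] / [4]
  Insert 5 (step 7): P = [1, 3, 5] / [4, 8] / [6] / [7];  Q = [1, 5, 6] / [2, 7] / [3] / [4]
  Insert 2 (step 8): P = [1, 2, 5] / [3, 8] / [4] / [6] / [7];  Q = [1, 5, 6] / [2, 7] / [3] / [4] / [8]
Final shape: (3, 2, 1, 1, 1).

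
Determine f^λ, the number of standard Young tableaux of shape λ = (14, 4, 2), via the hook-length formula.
# SYT of shape (14, 4, 2) = 223839

Hook-length formula: f^λ = n! / Π hook(c), product over all cells c of the Young diagram. For λ = (14, 4, 2), n = 20 boxes. Hook lengths by row (left-to-right, top-to-bottom): [16, 15, 13, 12, 10, 9, 8, 7, 6, 5, 4, 3, 2, 1]; [5, 4, 2, 1]; [2, 1]. Product of hooks = 10868981760000. So f^λ = 20! / 10868981760000 = 2432902008176640000 / 10868981760000 = 223839.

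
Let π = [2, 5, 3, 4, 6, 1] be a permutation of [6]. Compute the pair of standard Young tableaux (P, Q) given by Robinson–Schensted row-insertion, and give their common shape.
P = [1, 3, 4, 6] / [2] / [5];  Q = [1, 2, 4, 5] / [3] / [6];  common shape = (4, 1, 1)

Row-insert the values π_1, π_2, … into P one at a time, bumping the leftmost entry strictly greater than the inserted value down to the next row. The recording tableau Q records, in position (i, j), the step at which that cell was added to P.
  Insert 2 (step 1): P = [2];  Q = [1]
  Insert 5 (step 2): P = [2, 5];  Q = [1, 2]
  Insert 3 (step 3): P = [2, 3] / [5];  Q = [1, 2] / [3]
  Insert 4 (step 4): P = [2, 3, 4] / [5];  Q = [1, 2, 4] / [3]
  Insert 6 (step 5): P = [2, 3, 4, 6] / [5];  Q = [1, 2, 4, 5] / [3]
  Insert 1 (step 6): P = [1, 3, 4, 6] / [2] / [5];  Q = [1, 2, 4, 5] / [3] / [6]
Final shape: (4, 1, 1).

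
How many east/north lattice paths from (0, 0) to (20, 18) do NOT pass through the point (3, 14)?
Number of paths = 33573930810

Total paths from (0, 0) to (20, 18): C(38, 20) = 33578000610. Paths through (3, 14): (paths (0, 0) → (3, 14)) × (paths (3, 14) → (20, 18)) = C(17, 3) · C(21, 17) = 680 · 5985 = 4069800. Avoidance count = 33578000610 − 4069800 = 33573930810.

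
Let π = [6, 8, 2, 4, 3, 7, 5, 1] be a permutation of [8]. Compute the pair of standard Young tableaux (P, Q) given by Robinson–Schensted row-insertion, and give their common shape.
P = [1, 3, 5] / [2, 7] / [4, 8] / [6];  Q = [1, 2, 6] / [3, 4] / [5, 7] / [8];  common shape = (3, 2, 2, 1)

Row-insert the values π_1, π_2, … into P one at a time, bumping the leftmost entry strictly greater than the inserted value down to the next row. The recording tableau Q records, in position (i, j), the step at which that cell was added to P.
  Insert 6 (step 1): P = [6];  Q = [1]
  Insert 8 (step 2): P = [6, 8];  Q = [1, 2]
  Insert 2 (step 3): P = [2, 8] / [6];  Q = [1, 2] / [3]
  Insert 4 (step 4): P = [2, 4] / [6, 8];  Q = [1, 2] / [3, 4]
  Insert 3 (step 5): P = [2, 3] / [4, 8] / [6];  Q = [1, 2] / [3, 4] / [5]
  Insert 7 (step 6): P = [2, 3, 7] / [4, 8] / [6];  Q = [1, 2, 6] / [3, 4] / [5]
  Insert 5 (step 7): P = [2, 3, 5] / [4, 7] / [6, 8];  Q = [1, 2, 6] / [3, 4] / [5, 7]
  Insert 1 (step 8): P = [1, 3, 5] / [2, 7] / [4, 8] / [6];  Q = [1, 2, 6] / [3, 4] / [5, 7] / [8]
Final shape: (3, 2, 2, 1).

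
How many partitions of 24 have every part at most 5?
p(24, parts ≤ 5) = 333

Use the recurrence p(n, m) = p(n, m−1) + p(n−m, m): either the largest part is < m (count p(n, m−1)) or the largest part is exactly m (remove one copy of m, count p(n−m, m)). With p(0, ·) = 1 this gives p(24, parts ≤ 5) = 333. (By conjugating Young diagrams, this also counts partitions of 24 into at most 5 parts.)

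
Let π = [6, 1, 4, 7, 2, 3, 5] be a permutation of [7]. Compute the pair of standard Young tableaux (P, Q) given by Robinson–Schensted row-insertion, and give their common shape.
P = [1, 2, 3, 5] / [4, 7] / [6];  Q = [1, 3, 4, 7] / [2, 6] / [5];  common shape = (4, 2, 1)

Row-insert the values π_1, π_2, … into P one at a time, bumping the leftmost entry strictly greater than the inserted value down to the next row. The recording tableau Q records, in position (i, j), the step at which that cell was added to P.
  Insert 6 (step 1): P = [6];  Q = [1]
  Insert 1 (step 2): P = [1] / [6];  Q = [1] / [2]
  Insert 4 (step 3): P = [1, 4] / [6];  Q = [1, 3] / [2]
  Insert 7 (step 4): P = [1, 4, 7] / [6];  Q = [1, 3, 4] / [2]
  Insert 2 (step 5): P = [1, 2, 7] / [4] / [6];  Q = [1, 3, 4] / [2] / [5]
  Insert 3 (step 6): P = [1, 2, 3] / [4, 7] / [6];  Q = [1, 3, 4] / [2, 6] / [5]
  Insert 5 (step 7): P = [1, 2, 3, 5] / [4, 7] / [6];  Q = [1, 3, 4, 7] / [2, 6] / [5]
Final shape: (4, 2, 1).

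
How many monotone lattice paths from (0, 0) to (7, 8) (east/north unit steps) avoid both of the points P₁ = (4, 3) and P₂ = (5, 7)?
Number of paths = 2624

Inclusion–exclusion. Total paths: C(15, 7) = 6435. Through P₁: C(7, 4)·C(8, 3) = 1960. Through P₂: C(12, 5)·C(3, 2) = 2376. Since P₁ is strictly southwest of P₂, a monotone path through both must visit P₁ then P₂; paths through both = C(7, 4)·C(5, 1)·C(3, 2) = 525. Avoid both = 6435 − 1960 − 2376 + 525 = 2624.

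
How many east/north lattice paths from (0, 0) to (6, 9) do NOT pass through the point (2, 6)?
Number of paths = 4025

Total paths from (0, 0) to (6, 9): C(15, 6) = 5005. Paths through (2, 6): (paths (0, 0) → (2, 6)) × (paths (2, 6) → (6, 9)) = C(8, 2) · C(7, 4) = 28 · 35 = 980. Avoidance count = 5005 − 980 = 4025.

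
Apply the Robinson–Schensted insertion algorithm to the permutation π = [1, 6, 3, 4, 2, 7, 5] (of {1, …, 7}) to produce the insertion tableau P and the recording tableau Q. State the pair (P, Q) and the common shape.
P = [1, 2, 4, 5] / [3, 7] / [6];  Q = [1, 2, 4, 6] / [3, 7] / [5];  common shape = (4, 2, 1)

Row-insert the values π_1, π_2, … into P one at a time, bumping the leftmost entry strictly greater than the inserted value down to the next row. The recording tableau Q records, in position (i, j), the step at which that cell was added to P.
  Insert 1 (step 1): P = [1];  Q = [1]
  Insert 6 (step 2): P = [1, 6];  Q = [1, 2]
  Insert 3 (step 3): P = [1, 3] / [6];  Q = [1, 2] / [3]
  Insert 4 (step 4): P = [1, 3, 4] / [6];  Q = [1, 2, 4] / [3]
  Insert 2 (step 5): P = [1, 2, 4] / [3] / [6];  Q = [1, 2, 4] / [3] / [5]
  Insert 7 (step 6): P = [1, 2, 4, 7] / [3] / [6];  Q = [1, 2, 4, 6] / [3] / [5]
  Insert 5 (step 7): P = [1, 2, 4, 5] / [3, 7] / [6];  Q = [1, 2, 4, 6] / [3, 7] / [5]
Final shape: (4, 2, 1).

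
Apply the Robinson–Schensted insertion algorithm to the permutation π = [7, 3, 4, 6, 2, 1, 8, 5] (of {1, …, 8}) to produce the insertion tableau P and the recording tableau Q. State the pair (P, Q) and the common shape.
P = [1, 4, 5, 8] / [2, 6] / [3] / [7];  Q = [1, 3, 4, 7] / [2, 8] / [5] / [6];  common shape = (4, 2, 1, 1)

Row-insert the values π_1, π_2, … into P one at a time, bumping the leftmost entry strictly greater than the inserted value down to the next row. The recording tableau Q records, in position (i, j), the step at which that cell was added to P.
  Insert 7 (step 1): P = [7];  Q = [1]
  Insert 3 (step 2): P = [3] / [7];  Q = [1] / [2]
  Insert 4 (step 3): P = [3, 4] / [7];  Q = [1, 3] / [2]
  Insert 6 (step 4): P = [3, 4, 6] / [7];  Q = [1, 3, 4] / [2]
  Insert 2 (step 5): P = [2, 4, 6] / [3] / [7];  Q = [1, 3, 4] / [2] / [5]
  Insert 1 (step 6): P = [1, 4, 6] / [2] / [3] / [7];  Q = [1, 3, 4] / [2] / [5] / [6]
  Insert 8 (step 7): P = [1, 4, 6, 8] / [2] / [3] / [7];  Q = [1, 3, 4, 7] / [2] / [5] / [6]
  Insert 5 (step 8): P = [1, 4, 5, 8] / [2, 6] / [3] / [7];  Q = [1, 3, 4, 7] / [2, 8] / [5] / [6]
Final shape: (4, 2, 1, 1).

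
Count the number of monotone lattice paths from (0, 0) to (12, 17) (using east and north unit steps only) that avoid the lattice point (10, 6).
Number of paths = 51271311

Total paths from (0, 0) to (12, 17): C(29, 12) = 51895935. Paths through (10, 6): (paths (0, 0) → (10, 6)) × (paths (10, 6) → (12, 17)) = C(16, 10) · C(13, 2) = 8008 · 78 = 624624. Avoidance count = 51895935 − 624624 = 51271311.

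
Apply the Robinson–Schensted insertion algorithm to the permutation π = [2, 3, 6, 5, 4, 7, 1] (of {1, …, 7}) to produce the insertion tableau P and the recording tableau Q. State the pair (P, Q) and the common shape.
P = [1, 3, 4, 7] / [2] / [5] / [6];  Q = [1, 2, 3, 6] / [4] / [5] / [7];  common shape = (4, 1, 1, 1)

Row-insert the values π_1, π_2, … into P one at a time, bumping the leftmost entry strictly greater than the inserted value down to the next row. The recording tableau Q records, in position (i, j), the step at which that cell was added to P.
  Insert 2 (step 1): P = [2];  Q = [1]
  Insert 3 (step 2): P = [2, 3];  Q = [1, 2]
  Insert 6 (step 3): P = [2, 3, 6];  Q = [1, 2, 3]
  Insert 5 (step 4): P = [2, 3, 5] / [6];  Q = [1, 2, 3] / [4]
  Insert 4 (step 5): P = [2, 3, 4] / [5] / [6];  Q = [1, 2, 3] / [4] / [5]
  Insert 7 (step 6): P = [2, 3, 4, 7] / [5] / [6];  Q = [1, 2, 3, 6] / [4] / [5]
  Insert 1 (step 7): P = [1, 3, 4, 7] / [2] / [5] / [6];  Q = [1, 2, 3, 6] / [4] / [5] / [7]
Final shape: (4, 1, 1, 1).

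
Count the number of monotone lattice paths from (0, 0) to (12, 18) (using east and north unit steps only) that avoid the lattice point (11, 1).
Number of paths = 86493009

Total paths from (0, 0) to (12, 18): C(30, 12) = 86493225. Paths through (11, 1): (paths (0, 0) → (11, 1)) × (paths (11, 1) → (12, 18)) = C(12, 11) · C(18, 1) = 12 · 18 = 216. Avoidance count = 86493225 − 216 = 86493009.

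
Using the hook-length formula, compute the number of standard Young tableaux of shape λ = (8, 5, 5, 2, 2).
# SYT of shape (8, 5, 5, 2, 2) = 1039252500

Hook-length formula: f^λ = n! / Π hook(c), product over all cells c of the Young diagram. For λ = (8, 5, 5, 2, 2), n = 22 boxes. Hook lengths by row (left-to-right, top-to-bottom): [12, 11, 8, 7, 6, 3, 2, 1]; [8, 7, 4, 3, 2]; [7, 6, 3, 2, 1]; [3, 2]; [2, 1]. Product of hooks = 1081547292672. So f^λ = 22! / 1081547292672 = 1124000727777607680000 / 1081547292672 = 1039252500.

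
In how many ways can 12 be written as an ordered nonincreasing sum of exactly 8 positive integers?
p(12, 8 parts) = 5

Partitions of n into exactly k parts ↔ partitions of n − k into at most k parts (subtract 1 from each part). For n = 12, k = 8, the partitions are: 5+1+1+1+1+1+1+1, 4+2+1+1+1+1+1+1, 3+3+1+1+1+1+1+1, 3+2+2+1+1+1+1+1, 2+2+2+2+1+1+1+1. Count = 5.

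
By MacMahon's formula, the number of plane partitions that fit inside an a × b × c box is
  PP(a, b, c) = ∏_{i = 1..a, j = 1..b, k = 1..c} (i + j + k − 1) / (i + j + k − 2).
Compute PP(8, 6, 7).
PP(8, 6, 7) = 19702998159210080

Evaluate the triple product over i = 1..8, j = 1..6, k = 1..7. The factors are (2/1) · (3/2) · (4/3) · (5/4) · (6/5) · (7/6) · (8/7) · (3/2) · … (336 factors total). The numerators and denominators telescope so the product is an integer; carrying out the multiplication exactly gives PP(8, 6, 7) = 19702998159210080.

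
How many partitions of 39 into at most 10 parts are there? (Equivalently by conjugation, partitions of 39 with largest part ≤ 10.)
p(39, parts ≤ 10) = 14663

Use the recurrence p(n, m) = p(n, m−1) + p(n−m, m): either the largest part is < m (count p(n, m−1)) or the largest part is exactly m (remove one copy of m, count p(n−m, m)). With p(0, ·) = 1 this gives p(39, parts ≤ 10) = 14663. (By conjugating Young diagrams, this also counts partitions of 39 into at most 10 parts.)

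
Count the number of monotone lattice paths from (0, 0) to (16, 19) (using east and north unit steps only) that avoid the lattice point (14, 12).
Number of paths = 3712251750

Total paths from (0, 0) to (16, 19): C(35, 16) = 4059928950. Paths through (14, 12): (paths (0, 0) → (14, 12)) × (paths (14, 12) → (16, 19)) = C(26, 14) · C(9, 2) = 9657700 · 36 = 347677200. Avoidance count = 4059928950 − 347677200 = 3712251750.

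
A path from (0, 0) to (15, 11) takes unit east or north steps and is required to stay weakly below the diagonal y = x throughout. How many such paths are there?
Number of paths = 2414425

By the reflection principle (André's argument), the number of monotone paths to (15, 11) with n ≤ m that never go above y = x is C(26, 15) − C(26, 16) = 7726160 − 5311735 = 2414425.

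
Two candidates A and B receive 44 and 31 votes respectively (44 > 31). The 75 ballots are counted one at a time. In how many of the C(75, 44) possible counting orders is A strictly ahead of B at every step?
Strict-lead orderings = 196730953512334039344

Total orderings of the 75 votes with 44 for A: C(75, 44) = 1134986270263465611600. By the Bertrand ballot formula (Cycle Lemma / reflection principle), the number of orderings in which A is strictly ahead of B throughout is (p − q)/(p + q) · C(p + q, p) = (44 − 31)/(44 + 31) · 1134986270263465611600 = 196730953512334039344.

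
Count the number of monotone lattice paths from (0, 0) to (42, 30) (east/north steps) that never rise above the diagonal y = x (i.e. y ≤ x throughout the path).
Number of paths = 49674383671015111008

By the reflection principle (André's argument), the number of monotone paths to (42, 30) with n ≤ m that never go above y = x is C(72, 42) − C(72, 43) = 164307576757973059488 − 114633193086957948480 = 49674383671015111008.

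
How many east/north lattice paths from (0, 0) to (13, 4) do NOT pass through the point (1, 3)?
Number of paths = 2328

Total paths from (0, 0) to (13, 4): C(17, 13) = 2380. Paths through (1, 3): (paths (0, 0) → (1, 3)) × (paths (1, 3) → (13, 4)) = C(4, 1) · C(13, 12) = 4 · 13 = 52. Avoidance count = 2380 − 52 = 2328.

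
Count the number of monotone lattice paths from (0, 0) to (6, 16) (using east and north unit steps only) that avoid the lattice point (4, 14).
Number of paths = 56253

Total paths from (0, 0) to (6, 16): C(22, 6) = 74613. Paths through (4, 14): (paths (0, 0) → (4, 14)) × (paths (4, 14) → (6, 16)) = C(18, 4) · C(4, 2) = 3060 · 6 = 18360. Avoidance count = 74613 − 18360 = 56253.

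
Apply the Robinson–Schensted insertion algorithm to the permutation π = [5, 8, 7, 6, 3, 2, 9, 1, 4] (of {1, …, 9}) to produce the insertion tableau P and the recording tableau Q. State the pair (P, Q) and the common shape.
P = [1, 4, 9] / [2, 6] / [3] / [5] / [7] / [8];  Q = [1, 2, 7] / [3, 9] / [4] / [5] / [6] / [8];  common shape = (3, 2, 1, 1, 1, 1)

Row-insert the values π_1, π_2, … into P one at a time, bumping the leftmost entry strictly greater than the inserted value down to the next row. The recording tableau Q records, in position (i, j), the step at which that cell was added to P.
  Insert 5 (step 1): P = [5];  Q = [1]
  Insert 8 (step 2): P = [5, 8];  Q = [1, 2]
  Insert 7 (step 3): P = [5, 7] / [8];  Q = [1, 2] / [3]
  Insert 6 (step 4): P = [5, 6] / [7] / [8];  Q = [1, 2] / [3] / [4]
  Insert 3 (step 5): P = [3, 6] / [5] / [7] / [8];  Q = [1, 2] / [3] / [4] / [5]
  Insert 2 (step 6): P = [2, 6] / [3] / [5] / [7] / [8];  Q = [1, 2] / [3] / [4] / [5] / [6]
  Insert 9 (step 7): P = [2, 6, 9] / [3] / [5] / [7] / [8];  Q = [1, 2, 7] / [3] / [4] / [5] / [6]
  Insert 1 (step 8): P = [1, 6, 9] / [2] / [3] / [5] / [7] / [8];  Q = [1, 2, 7] / [3] / [4] / [5] / [6] / [8]
  Insert 4 (step 9): P = [1, 4, 9] / [2, 6] / [3] / [5] / [7] / [8];  Q = [1, 2, 7] / [3, 9] / [4] / [5] / [6] / [8]
Final shape: (3, 2, 1, 1, 1, 1).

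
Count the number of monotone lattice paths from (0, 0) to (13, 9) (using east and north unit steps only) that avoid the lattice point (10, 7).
Number of paths = 302940

Total paths from (0, 0) to (13, 9): C(22, 13) = 497420. Paths through (10, 7): (paths (0, 0) → (10, 7)) × (paths (10, 7) → (13, 9)) = C(17, 10) · C(5, 3) = 19448 · 10 = 194480. Avoidance count = 497420 − 194480 = 302940.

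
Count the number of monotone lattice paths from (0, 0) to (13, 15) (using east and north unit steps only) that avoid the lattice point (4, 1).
Number of paths = 33356210

Total paths from (0, 0) to (13, 15): C(28, 13) = 37442160. Paths through (4, 1): (paths (0, 0) → (4, 1)) × (paths (4, 1) → (13, 15)) = C(5, 4) · C(23, 9) = 5 · 817190 = 4085950. Avoidance count = 37442160 − 4085950 = 33356210.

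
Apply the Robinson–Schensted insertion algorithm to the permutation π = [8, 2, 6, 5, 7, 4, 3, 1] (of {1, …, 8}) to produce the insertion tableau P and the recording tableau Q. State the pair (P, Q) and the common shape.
P = [1, 3, 7] / [2] / [4] / [5] / [6] / [8];  Q = [1, 3, 5] / [2] / [4] / [6] / [7] / [8];  common shape = (3, 1, 1, 1, 1, 1)

Row-insert the values π_1, π_2, … into P one at a time, bumping the leftmost entry strictly greater than the inserted value down to the next row. The recording tableau Q records, in position (i, j), the step at which that cell was added to P.
  Insert 8 (step 1): P = [8];  Q = [1]
  Insert 2 (step 2): P = [2] / [8];  Q = [1] / [2]
  Insert 6 (step 3): P = [2, 6] / [8];  Q = [1, 3] / [2]
  Insert 5 (step 4): P = [2, 5] / [6] / [8];  Q = [1, 3] / [2] / [4]
  Insert 7 (step 5): P = [2, 5, 7] / [6] / [8];  Q = [1, 3, 5] / [2] / [4]
  Insert 4 (step 6): P = [2, 4, 7] / [5] / [6] / [8];  Q = [1, 3, 5] / [2] / [4] / [6]
  Insert 3 (step 7): P = [2, 3, 7] / [4] / [5] / [6] / [8];  Q = [1, 3, 5] / [2] / [4] / [6] / [7]
  Insert 1 (step 8): P = [1, 3, 7] / [2] / [4] / [5] / [6] / [8];  Q = [1, 3, 5] / [2] / [4] / [6] / [7] / [8]
Final shape: (3, 1, 1, 1, 1, 1).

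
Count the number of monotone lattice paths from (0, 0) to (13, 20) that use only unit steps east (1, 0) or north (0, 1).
Number of paths = 573166440

A monotone lattice path from (0, 0) to (13, 20) consists of 13 east steps and 20 north steps in some order, so it is determined by which 13 of the 33 steps are east. The count is C(33, 13) = 573166440.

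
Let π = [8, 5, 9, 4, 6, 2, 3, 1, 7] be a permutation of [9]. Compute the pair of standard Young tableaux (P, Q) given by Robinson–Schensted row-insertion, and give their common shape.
P = [1, 3, 7] / [2, 6] / [4, 9] / [5] / [8];  Q = [1, 3, 9] / [2, 5] / [4, 7] / [6] / [8];  common shape = (3, 2, 2, 1, 1)

Row-insert the values π_1, π_2, … into P one at a time, bumping the leftmost entry strictly greater than the inserted value down to the next row. The recording tableau Q records, in position (i, j), the step at which that cell was added to P.
  Insert 8 (step 1): P = [8];  Q = [1]
  Insert 5 (step 2): P = [5] / [8];  Q = [1] / [2]
  Insert 9 (step 3): P = [5, 9] / [8];  Q = [1, 3] / [2]
  Insert 4 (step 4): P = [4, 9] / [5] / [8];  Q = [1, 3] / [2] / [4]
  Insert 6 (step 5): P = [4, 6] / [5, 9] / [8];  Q = [1, 3] / [2, 5] / [4]
  Insert 2 (step 6): P = [2, 6] / [4, 9] / [5] / [8];  Q = [1, 3] / [2, 5] / [4] / [6]
  Insert 3 (step 7): P = [2, 3] / [4, 6] / [5, 9] / [8];  Q = [1, 3] / [2, 5] / [4, 7] / [6]
  Insert 1 (step 8): P = [1, 3] / [2, 6] / [4, 9] / [5] / [8];  Q = [1, 3] / [2, 5] / [4, 7] / [6] / [8]
  Insert 7 (step 9): P = [1, 3, 7] / [2, 6] / [4, 9] / [5] / [8];  Q = [1, 3, 9] / [2, 5] / [4, 7] / [6] / [8]
Final shape: (3, 2, 2, 1, 1).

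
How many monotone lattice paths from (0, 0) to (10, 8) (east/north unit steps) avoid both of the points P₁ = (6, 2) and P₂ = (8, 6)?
Number of paths = 22380

Inclusion–exclusion. Total paths: C(18, 10) = 43758. Through P₁: C(8, 6)·C(10, 4) = 5880. Through P₂: C(14, 8)·C(4, 2) = 18018. Since P₁ is strictly southwest of P₂, a monotone path through both must visit P₁ then P₂; paths through both = C(8, 6)·C(6, 2)·C(4, 2) = 2520. Avoid both = 43758 − 5880 − 18018 + 2520 = 22380.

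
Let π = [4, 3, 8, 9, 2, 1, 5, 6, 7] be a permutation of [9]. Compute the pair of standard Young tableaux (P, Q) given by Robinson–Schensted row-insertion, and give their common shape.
P = [1, 5, 6, 7] / [2, 8, 9] / [3] / [4];  Q = [1, 3, 4, 9] / [2, 7, 8] / [5] / [6];  common shape = (4, 3, 1, 1)

Row-insert the values π_1, π_2, … into P one at a time, bumping the leftmost entry strictly greater than the inserted value down to the next row. The recording tableau Q records, in position (i, j), the step at which that cell was added to P.
  Insert 4 (step 1): P = [4];  Q = [1]
  Insert 3 (step 2): P = [3] / [4];  Q = [1] / [2]
  Insert 8 (step 3): P = [3, 8] / [4];  Q = [1, 3] / [2]
  Insert 9 (step 4): P = [3, 8, 9] / [4];  Q = [1, 3, 4] / [2]
  Insert 2 (step 5): P = [2, 8, 9] / [3] / [4];  Q = [1, 3, 4] / [2] / [5]
  Insert 1 (step 6): P = [1, 8, 9] / [2] / [3] / [4];  Q = [1, 3, 4] / [2] / [5] / [6]
  Insert 5 (step 7): P = [1, 5, 9] / [2, 8] / [3] / [4];  Q = [1, 3, 4] / [2, 7] / [5] / [6]
  Insert 6 (step 8): P = [1, 5, 6] / [2, 8, 9] / [3] / [4];  Q = [1, 3, 4] / [2, 7, 8] / [5] / [6]
  Insert 7 (step 9): P = [1, 5, 6, 7] / [2, 8, 9] / [3] / [4];  Q = [1, 3, 4, 9] / [2, 7, 8] / [5] / [6]
Final shape: (4, 3, 1, 1).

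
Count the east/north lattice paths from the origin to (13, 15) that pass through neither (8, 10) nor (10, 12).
Number of paths = 18733184

Inclusion–exclusion. Total paths: C(28, 13) = 37442160. Through P₁: C(18, 8)·C(10, 5) = 11027016. Through P₂: C(22, 10)·C(6, 3) = 12932920. Since P₁ is strictly southwest of P₂, a monotone path through both must visit P₁ then P₂; paths through both = C(18, 8)·C(4, 2)·C(6, 3) = 5250960. Avoid both = 37442160 − 11027016 − 12932920 + 5250960 = 18733184.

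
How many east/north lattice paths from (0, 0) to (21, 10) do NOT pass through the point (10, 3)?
Number of paths = 35250501

Total paths from (0, 0) to (21, 10): C(31, 21) = 44352165. Paths through (10, 3): (paths (0, 0) → (10, 3)) × (paths (10, 3) → (21, 10)) = C(13, 10) · C(18, 11) = 286 · 31824 = 9101664. Avoidance count = 44352165 − 9101664 = 35250501.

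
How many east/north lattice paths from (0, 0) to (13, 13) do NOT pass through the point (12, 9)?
Number of paths = 8930950

Total paths from (0, 0) to (13, 13): C(26, 13) = 10400600. Paths through (12, 9): (paths (0, 0) → (12, 9)) × (paths (12, 9) → (13, 13)) = C(21, 12) · C(5, 1) = 293930 · 5 = 1469650. Avoidance count = 10400600 − 1469650 = 8930950.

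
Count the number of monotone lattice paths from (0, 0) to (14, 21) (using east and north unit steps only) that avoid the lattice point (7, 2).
Number of paths = 2296278600

Total paths from (0, 0) to (14, 21): C(35, 14) = 2319959400. Paths through (7, 2): (paths (0, 0) → (7, 2)) × (paths (7, 2) → (14, 21)) = C(9, 7) · C(26, 7) = 36 · 657800 = 23680800. Avoidance count = 2319959400 − 23680800 = 2296278600.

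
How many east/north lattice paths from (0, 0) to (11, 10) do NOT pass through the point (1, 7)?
Number of paths = 350428

Total paths from (0, 0) to (11, 10): C(21, 11) = 352716. Paths through (1, 7): (paths (0, 0) → (1, 7)) × (paths (1, 7) → (11, 10)) = C(8, 1) · C(13, 10) = 8 · 286 = 2288. Avoidance count = 352716 − 2288 = 350428.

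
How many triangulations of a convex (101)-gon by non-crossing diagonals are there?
C_99 = 227508830794229349661819540395688853956041682601541047340

These polygon triangulations are counted by the Catalan number C_n = (1/(n + 1)) · C(2n, n). For n = 99: C_99 = (1/100) · C(198, 99) = 22750883079422934966181954039568885395604168260154104734000/100 = 227508830794229349661819540395688853956041682601541047340.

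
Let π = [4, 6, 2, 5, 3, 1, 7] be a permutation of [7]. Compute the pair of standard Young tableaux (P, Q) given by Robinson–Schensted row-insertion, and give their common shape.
P = [1, 3, 7] / [2, 5] / [4] / [6];  Q = [1, 2, 7] / [3, 4] / [5] / [6];  common shape = (3, 2, 1, 1)

Row-insert the values π_1, π_2, … into P one at a time, bumping the leftmost entry strictly greater than the inserted value down to the next row. The recording tableau Q records, in position (i, j), the step at which that cell was added to P.
  Insert 4 (step 1): P = [4];  Q = [1]
  Insert 6 (step 2): P = [4, 6];  Q = [1, 2]
  Insert 2 (step 3): P = [2, 6] / [4];  Q = [1, 2] / [3]
  Insert 5 (step 4): P = [2, 5] / [4, 6];  Q = [1, 2] / [3, 4]
  Insert 3 (step 5): P = [2, 3] / [4, 5] / [6];  Q = [1, 2] / [3, 4] / [5]
  Insert 1 (step 6): P = [1, 3] / [2, 5] / [4] / [6];  Q = [1, 2] / [3, 4] / [5] / [6]
  Insert 7 (step 7): P = [1, 3, 7] / [2, 5] / [4] / [6];  Q = [1, 2, 7] / [3, 4] / [5] / [6]
Final shape: (3, 2, 1, 1).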